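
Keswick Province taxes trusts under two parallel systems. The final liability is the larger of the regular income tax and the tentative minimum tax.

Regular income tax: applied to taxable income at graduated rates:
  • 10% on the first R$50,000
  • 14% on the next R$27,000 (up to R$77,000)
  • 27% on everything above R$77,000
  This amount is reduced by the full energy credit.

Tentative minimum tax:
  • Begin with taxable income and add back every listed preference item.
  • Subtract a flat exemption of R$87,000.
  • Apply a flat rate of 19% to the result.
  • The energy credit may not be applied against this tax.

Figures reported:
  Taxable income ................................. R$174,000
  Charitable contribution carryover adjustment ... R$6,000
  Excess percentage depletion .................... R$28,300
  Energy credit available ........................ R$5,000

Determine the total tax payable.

R$29,970

Tentative minimum tax:
  Adjusted income: R$174,000 + R$6,000 + R$28,300 = R$208,300
  Less exemption R$87,000 → base R$121,300
  R$121,300 × 19% = R$23,047

Regular income tax:
  R$50,000 × 10% = R$5,000
  R$27,000 × 14% = R$3,780
  R$97,000 × 27% = R$26,190
  → R$34,970
  Less energy credit R$5,000 → R$29,970

R$29,970 > R$23,047, so the regular income tax governs.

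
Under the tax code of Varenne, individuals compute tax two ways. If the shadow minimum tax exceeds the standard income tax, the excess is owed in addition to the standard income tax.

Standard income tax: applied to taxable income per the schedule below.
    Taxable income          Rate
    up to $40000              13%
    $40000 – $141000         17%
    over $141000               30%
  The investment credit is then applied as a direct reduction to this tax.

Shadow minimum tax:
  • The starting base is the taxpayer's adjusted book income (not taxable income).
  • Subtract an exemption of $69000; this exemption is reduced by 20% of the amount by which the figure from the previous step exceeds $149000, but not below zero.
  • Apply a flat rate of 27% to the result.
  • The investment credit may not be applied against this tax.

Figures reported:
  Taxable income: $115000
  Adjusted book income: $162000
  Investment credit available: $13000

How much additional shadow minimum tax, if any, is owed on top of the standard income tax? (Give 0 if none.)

$20862

Standard income tax:
  $40000 × 13% = $5200
  $75000 × 17% = $12750
  → $17950
  Less investment credit $13000 → $4950

Shadow minimum tax:
  Base (adjusted book income): $162000
  Exemption: $69000 − 20% × ($162000 − $149000) = $69000 − $2600 = $66400
  Base: $162000 − $66400 = $95600
  $95600 × 27% = $25812

Excess of shadow minimum tax over standard income tax: $25812 − $4950 = $20862.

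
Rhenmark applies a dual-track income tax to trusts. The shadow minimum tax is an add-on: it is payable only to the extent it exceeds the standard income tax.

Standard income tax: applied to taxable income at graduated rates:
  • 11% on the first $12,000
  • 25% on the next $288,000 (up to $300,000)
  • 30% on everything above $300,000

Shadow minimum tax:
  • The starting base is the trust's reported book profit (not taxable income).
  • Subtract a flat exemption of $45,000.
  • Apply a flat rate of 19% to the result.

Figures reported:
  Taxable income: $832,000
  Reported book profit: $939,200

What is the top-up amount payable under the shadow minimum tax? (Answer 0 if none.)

Shadow minimum tax:
  Base (reported book profit): $939,200
  Less exemption $45,000 → base $894,200
  $894,200 × 19% = $169,898

Standard income tax:
  $12,000 × 11% = $1,320
  $288,000 × 25% = $72,000
  $532,000 × 30% = $159,600
  → $232,920

$169,898 ≤ $232,920, so no add-on is due.

$0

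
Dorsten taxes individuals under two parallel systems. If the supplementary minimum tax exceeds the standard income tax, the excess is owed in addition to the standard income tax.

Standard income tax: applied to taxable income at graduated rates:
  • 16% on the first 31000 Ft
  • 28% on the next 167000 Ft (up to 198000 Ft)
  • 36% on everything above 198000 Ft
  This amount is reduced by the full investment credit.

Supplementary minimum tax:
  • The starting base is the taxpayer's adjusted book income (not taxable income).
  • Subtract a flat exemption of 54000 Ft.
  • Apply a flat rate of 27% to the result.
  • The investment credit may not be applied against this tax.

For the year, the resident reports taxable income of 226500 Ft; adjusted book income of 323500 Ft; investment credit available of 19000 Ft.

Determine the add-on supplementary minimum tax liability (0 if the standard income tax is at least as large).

Standard income tax:
  31000 Ft × 16% = 4960 Ft
  167000 Ft × 28% = 46760 Ft
  28500 Ft × 36% = 10260 Ft
  → 61980 Ft
  Less investment credit 19000 Ft → 42980 Ft

Supplementary minimum tax:
  Base (adjusted book income): 323500 Ft
  Less exemption 54000 Ft → base 269500 Ft
  269500 Ft × 27% = 72765 Ft

Excess of supplementary minimum tax over standard income tax: 72765 Ft − 42980 Ft = 29785 Ft.

29785 Ft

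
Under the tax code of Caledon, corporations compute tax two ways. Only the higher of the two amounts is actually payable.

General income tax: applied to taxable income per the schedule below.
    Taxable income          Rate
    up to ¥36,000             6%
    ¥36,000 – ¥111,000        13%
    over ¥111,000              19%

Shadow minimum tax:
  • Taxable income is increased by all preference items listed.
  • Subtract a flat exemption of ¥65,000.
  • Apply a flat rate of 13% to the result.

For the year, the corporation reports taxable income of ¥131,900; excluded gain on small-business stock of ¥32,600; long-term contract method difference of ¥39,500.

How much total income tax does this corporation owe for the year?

Shadow minimum tax:
  Adjusted income: ¥131,900 + ¥32,600 + ¥39,500 = ¥204,000
  Less exemption ¥65,000 → base ¥139,000
  ¥139,000 × 13% = ¥18,070

General income tax:
  ¥36,000 × 6% = ¥2,160
  ¥75,000 × 13% = ¥9,750
  ¥20,900 × 19% = ¥3,971
  → ¥15,881

¥18,070 > ¥15,881, so the shadow minimum tax is the binding amount.

¥18,070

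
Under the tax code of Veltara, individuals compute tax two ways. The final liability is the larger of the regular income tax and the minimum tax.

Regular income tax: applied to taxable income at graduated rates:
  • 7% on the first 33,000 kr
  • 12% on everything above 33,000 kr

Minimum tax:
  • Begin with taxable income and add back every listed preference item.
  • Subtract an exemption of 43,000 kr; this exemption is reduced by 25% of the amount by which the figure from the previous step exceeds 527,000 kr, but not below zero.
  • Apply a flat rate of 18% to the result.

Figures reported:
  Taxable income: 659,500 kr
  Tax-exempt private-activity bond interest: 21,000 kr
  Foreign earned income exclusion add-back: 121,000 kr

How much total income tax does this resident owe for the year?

144,270 kr

Regular income tax:
  33,000 kr × 7% = 2,310 kr
  626,500 kr × 12% = 75,180 kr
  → 77,490 kr

Minimum tax:
  Adjusted income: 659,500 kr + 21,000 kr + 121,000 kr = 801,500 kr
  Exemption: 25% × (801,500 kr − 527,000 kr) = 68,625 kr ≥ 43,000 kr, so the exemption is fully phased out
  Base: 801,500 kr − 0 kr = 801,500 kr
  801,500 kr × 18% = 144,270 kr

144,270 kr > 77,490 kr, so the minimum tax is the binding amount.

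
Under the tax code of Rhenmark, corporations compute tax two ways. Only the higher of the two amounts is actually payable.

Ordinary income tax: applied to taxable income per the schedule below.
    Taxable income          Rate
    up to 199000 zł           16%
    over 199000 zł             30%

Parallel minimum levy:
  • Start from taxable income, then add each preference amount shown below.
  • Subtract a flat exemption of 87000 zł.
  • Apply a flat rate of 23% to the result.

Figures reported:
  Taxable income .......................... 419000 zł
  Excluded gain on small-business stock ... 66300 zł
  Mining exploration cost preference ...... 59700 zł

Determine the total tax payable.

105340 zł

Parallel minimum levy:
  Adjusted income: 419000 zł + 66300 zł + 59700 zł = 545000 zł
  Less exemption 87000 zł → base 458000 zł
  458000 zł × 23% = 105340 zł

Ordinary income tax:
  199000 zł × 16% = 31840 zł
  220000 zł × 30% = 66000 zł
  → 97840 zł

105340 zł > 97840 zł, so the parallel minimum levy is the binding amount.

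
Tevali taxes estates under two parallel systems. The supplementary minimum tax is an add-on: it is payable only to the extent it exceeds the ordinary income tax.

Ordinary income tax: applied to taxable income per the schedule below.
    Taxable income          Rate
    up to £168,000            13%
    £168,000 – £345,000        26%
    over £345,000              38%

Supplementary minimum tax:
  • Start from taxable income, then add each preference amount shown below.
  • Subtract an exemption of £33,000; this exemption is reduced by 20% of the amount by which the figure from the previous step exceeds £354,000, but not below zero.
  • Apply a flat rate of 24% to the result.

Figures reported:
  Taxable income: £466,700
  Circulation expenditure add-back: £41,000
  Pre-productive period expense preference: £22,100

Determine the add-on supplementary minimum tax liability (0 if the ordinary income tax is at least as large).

Ordinary income tax:
  £168,000 × 13% = £21,840
  £177,000 × 26% = £46,020
  £121,700 × 38% = £46,246
  → £114,106

Supplementary minimum tax:
  Adjusted income: £466,700 + £41,000 + £22,100 = £529,800
  Exemption: 20% × (£529,800 − £354,000) = £35,160 ≥ £33,000, so the exemption is fully phased out
  Base: £529,800 − £0 = £529,800
  £529,800 × 24% = £127,152

Excess of supplementary minimum tax over ordinary income tax: £127,152 − £114,106 = £13,046.

£13,046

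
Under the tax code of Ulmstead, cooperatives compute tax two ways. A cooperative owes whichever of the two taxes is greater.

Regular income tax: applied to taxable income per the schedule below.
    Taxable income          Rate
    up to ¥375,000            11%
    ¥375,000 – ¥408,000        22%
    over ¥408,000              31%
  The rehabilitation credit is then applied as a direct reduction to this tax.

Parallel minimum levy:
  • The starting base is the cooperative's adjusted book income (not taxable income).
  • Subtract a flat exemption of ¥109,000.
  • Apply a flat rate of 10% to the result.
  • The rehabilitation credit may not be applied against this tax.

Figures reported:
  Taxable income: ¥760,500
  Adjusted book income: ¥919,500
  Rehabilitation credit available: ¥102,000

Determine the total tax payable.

¥81,050

Regular income tax:
  ¥375,000 × 11% = ¥41,250
  ¥33,000 × 22% = ¥7,260
  ¥352,500 × 31% = ¥109,275
  → ¥157,785
  Less rehabilitation credit ¥102,000 → ¥55,785

Parallel minimum levy:
  Base (adjusted book income): ¥919,500
  Less exemption ¥109,000 → base ¥810,500
  ¥810,500 × 10% = ¥81,050

¥81,050 > ¥55,785, so the parallel minimum levy is the binding amount.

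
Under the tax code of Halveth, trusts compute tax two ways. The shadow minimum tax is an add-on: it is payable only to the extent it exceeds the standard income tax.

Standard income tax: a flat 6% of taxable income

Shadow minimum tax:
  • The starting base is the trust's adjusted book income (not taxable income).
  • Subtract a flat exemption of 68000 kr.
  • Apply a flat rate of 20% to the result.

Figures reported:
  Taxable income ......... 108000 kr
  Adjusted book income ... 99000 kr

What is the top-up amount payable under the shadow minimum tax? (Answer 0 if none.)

0 kr

Shadow minimum tax:
  Base (adjusted book income): 99000 kr
  Less exemption 68000 kr → base 31000 kr
  31000 kr × 20% = 6200 kr

Standard income tax:
  108000 kr × 6% = 6480 kr

6200 kr ≤ 6480 kr, so no add-on is due.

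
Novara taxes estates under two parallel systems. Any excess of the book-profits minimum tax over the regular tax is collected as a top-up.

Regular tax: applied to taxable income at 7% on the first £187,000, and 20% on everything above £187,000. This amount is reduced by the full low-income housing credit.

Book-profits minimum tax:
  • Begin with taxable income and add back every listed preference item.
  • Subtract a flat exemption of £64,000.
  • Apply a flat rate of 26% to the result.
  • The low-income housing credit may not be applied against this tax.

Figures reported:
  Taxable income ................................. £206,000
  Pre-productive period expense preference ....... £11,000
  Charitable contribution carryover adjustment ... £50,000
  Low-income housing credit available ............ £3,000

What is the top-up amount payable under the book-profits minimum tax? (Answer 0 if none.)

£38,890

Regular tax:
  £187,000 × 7% = £13,090
  £19,000 × 20% = £3,800
  → £16,890
  Less low-income housing credit £3,000 → £13,890

Book-profits minimum tax:
  Adjusted income: £206,000 + £11,000 + £50,000 = £267,000
  Less exemption £64,000 → base £203,000
  £203,000 × 26% = £52,780

Excess of book-profits minimum tax over regular tax: £52,780 − £13,890 = £38,890.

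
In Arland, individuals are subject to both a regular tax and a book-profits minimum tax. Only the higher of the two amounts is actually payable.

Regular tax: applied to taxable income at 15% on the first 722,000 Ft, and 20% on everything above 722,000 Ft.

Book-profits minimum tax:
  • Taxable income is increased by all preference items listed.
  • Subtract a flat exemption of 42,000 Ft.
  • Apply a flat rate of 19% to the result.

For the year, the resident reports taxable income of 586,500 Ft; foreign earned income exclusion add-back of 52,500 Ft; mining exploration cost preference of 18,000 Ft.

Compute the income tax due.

Regular tax:
  586,500 Ft × 15% = 87,975 Ft

Book-profits minimum tax:
  Adjusted income: 586,500 Ft + 52,500 Ft + 18,000 Ft = 657,000 Ft
  Less exemption 42,000 Ft → base 615,000 Ft
  615,000 Ft × 19% = 116,850 Ft

116,850 Ft > 87,975 Ft, so the book-profits minimum tax is the binding amount.

116,850 Ft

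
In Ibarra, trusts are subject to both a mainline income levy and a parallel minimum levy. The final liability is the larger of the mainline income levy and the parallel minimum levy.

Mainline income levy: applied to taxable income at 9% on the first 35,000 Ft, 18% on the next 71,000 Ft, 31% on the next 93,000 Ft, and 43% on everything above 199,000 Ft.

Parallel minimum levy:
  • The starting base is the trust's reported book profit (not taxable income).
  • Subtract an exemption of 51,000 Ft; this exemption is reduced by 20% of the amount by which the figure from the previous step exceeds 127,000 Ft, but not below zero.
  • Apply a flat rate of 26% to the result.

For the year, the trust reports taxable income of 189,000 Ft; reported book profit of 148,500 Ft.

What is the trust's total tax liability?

Parallel minimum levy:
  Base (reported book profit): 148,500 Ft
  Exemption: 51,000 Ft − 20% × (148,500 Ft − 127,000 Ft) = 51,000 Ft − 4,300 Ft = 46,700 Ft
  Base: 148,500 Ft − 46,700 Ft = 101,800 Ft
  101,800 Ft × 26% = 26,468 Ft

Mainline income levy:
  35,000 Ft × 9% = 3,150 Ft
  71,000 Ft × 18% = 12,780 Ft
  83,000 Ft × 31% = 25,730 Ft
  → 41,660 Ft

41,660 Ft > 26,468 Ft, so the mainline income levy governs.

41,660 Ft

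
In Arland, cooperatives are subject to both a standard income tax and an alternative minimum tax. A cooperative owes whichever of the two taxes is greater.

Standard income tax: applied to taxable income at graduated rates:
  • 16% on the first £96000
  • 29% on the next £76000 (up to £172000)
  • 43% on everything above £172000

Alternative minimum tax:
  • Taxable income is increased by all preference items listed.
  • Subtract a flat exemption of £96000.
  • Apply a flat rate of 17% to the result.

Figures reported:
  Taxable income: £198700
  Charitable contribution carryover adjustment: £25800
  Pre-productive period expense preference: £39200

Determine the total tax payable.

£48881

Alternative minimum tax:
  Adjusted income: £198700 + £25800 + £39200 = £263700
  Less exemption £96000 → base £167700
  £167700 × 17% = £28509

Standard income tax:
  £96000 × 16% = £15360
  £76000 × 29% = £22040
  £26700 × 43% = £11481
  → £48881

£48881 > £28509, so the standard income tax governs.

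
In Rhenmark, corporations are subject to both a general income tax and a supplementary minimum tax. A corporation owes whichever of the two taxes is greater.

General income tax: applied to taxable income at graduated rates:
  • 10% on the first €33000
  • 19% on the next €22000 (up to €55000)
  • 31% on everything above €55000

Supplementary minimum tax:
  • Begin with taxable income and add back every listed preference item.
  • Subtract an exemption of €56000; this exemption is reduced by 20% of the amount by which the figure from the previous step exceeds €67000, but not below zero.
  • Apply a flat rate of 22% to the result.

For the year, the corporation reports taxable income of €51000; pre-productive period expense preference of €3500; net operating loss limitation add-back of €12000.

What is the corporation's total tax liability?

General income tax:
  €33000 × 10% = €3300
  €18000 × 19% = €3420
  → €6720

Supplementary minimum tax:
  Adjusted income: €51000 + €3500 + €12000 = €66500
  Exemption: €66500 ≤ €67000, so full €56000 applies
  Base: €66500 − €56000 = €10500
  €10500 × 22% = €2310

€6720 > €2310, so the general income tax governs.

€6720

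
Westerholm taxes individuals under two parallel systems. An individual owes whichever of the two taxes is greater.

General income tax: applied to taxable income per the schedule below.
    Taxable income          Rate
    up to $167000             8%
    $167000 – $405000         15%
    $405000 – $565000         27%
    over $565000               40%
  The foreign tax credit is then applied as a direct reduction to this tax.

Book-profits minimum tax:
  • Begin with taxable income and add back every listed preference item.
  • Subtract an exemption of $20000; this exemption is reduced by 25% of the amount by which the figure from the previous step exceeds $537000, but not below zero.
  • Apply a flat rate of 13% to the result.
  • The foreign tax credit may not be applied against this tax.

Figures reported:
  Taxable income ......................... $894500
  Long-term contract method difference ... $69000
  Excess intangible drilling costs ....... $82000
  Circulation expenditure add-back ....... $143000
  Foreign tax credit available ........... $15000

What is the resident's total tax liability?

$209060

Book-profits minimum tax:
  Adjusted income: $894500 + $69000 + $82000 + $143000 = $1188500
  Exemption: 25% × ($1188500 − $537000) = $162875 ≥ $20000, so the exemption is fully phased out
  Base: $1188500 − $0 = $1188500
  $1188500 × 13% = $154505

General income tax:
  $167000 × 8% = $13360
  $238000 × 15% = $35700
  $160000 × 27% = $43200
  $329500 × 40% = $131800
  → $224060
  Less foreign tax credit $15000 → $209060

$209060 > $154505, so the general income tax governs.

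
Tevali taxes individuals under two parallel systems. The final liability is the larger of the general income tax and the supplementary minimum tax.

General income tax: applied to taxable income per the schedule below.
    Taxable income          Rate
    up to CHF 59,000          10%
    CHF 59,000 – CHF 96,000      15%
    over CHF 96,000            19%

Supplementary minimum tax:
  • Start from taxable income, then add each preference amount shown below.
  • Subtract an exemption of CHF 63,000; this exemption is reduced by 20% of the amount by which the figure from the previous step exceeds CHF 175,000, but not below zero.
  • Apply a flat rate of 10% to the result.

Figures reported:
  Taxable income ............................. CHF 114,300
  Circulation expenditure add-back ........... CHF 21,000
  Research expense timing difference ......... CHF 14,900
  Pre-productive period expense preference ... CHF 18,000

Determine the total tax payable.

Supplementary minimum tax:
  Adjusted income: CHF 114,300 + CHF 21,000 + CHF 14,900 + CHF 18,000 = CHF 168,200
  Exemption: CHF 168,200 ≤ CHF 175,000, so full CHF 63,000 applies
  Base: CHF 168,200 − CHF 63,000 = CHF 105,200
  CHF 105,200 × 10% = CHF 10,520

General income tax:
  CHF 59,000 × 10% = CHF 5,900
  CHF 37,000 × 15% = CHF 5,550
  CHF 18,300 × 19% = CHF 3,477
  → CHF 14,927

CHF 14,927 > CHF 10,520, so the general income tax governs.

CHF 14,927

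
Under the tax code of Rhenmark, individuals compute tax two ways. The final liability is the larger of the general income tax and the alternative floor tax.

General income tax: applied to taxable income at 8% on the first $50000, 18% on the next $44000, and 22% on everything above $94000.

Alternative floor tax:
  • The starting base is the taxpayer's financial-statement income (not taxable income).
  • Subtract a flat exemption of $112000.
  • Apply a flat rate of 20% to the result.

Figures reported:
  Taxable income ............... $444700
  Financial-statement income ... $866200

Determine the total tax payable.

Alternative floor tax:
  Base (financial-statement income): $866200
  Less exemption $112000 → base $754200
  $754200 × 20% = $150840

General income tax:
  $50000 × 8% = $4000
  $44000 × 18% = $7920
  $350700 × 22% = $77154
  → $89074

$150840 > $89074, so the alternative floor tax is the binding amount.

$150840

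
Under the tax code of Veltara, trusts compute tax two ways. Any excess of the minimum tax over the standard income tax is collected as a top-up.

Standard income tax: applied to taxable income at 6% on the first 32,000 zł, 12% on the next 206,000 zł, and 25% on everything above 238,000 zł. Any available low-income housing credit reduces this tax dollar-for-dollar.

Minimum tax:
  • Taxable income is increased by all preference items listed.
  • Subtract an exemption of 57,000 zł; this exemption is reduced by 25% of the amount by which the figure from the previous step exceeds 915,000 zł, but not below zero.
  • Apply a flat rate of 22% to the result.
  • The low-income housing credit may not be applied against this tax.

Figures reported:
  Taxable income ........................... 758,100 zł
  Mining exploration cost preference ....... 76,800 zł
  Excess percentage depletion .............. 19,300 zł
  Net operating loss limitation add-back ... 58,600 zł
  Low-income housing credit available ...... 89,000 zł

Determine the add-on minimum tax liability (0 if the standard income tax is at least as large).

120,611 zł

Minimum tax:
  Adjusted income: 758,100 zł + 76,800 zł + 19,300 zł + 58,600 zł = 912,800 zł
  Exemption: 912,800 zł ≤ 915,000 zł, so full 57,000 zł applies
  Base: 912,800 zł − 57,000 zł = 855,800 zł
  855,800 zł × 22% = 188,276 zł

Standard income tax:
  32,000 zł × 6% = 1,920 zł
  206,000 zł × 12% = 24,720 zł
  520,100 zł × 25% = 130,025 zł
  → 156,665 zł
  Less low-income housing credit 89,000 zł → 67,665 zł

Excess of minimum tax over standard income tax: 188,276 zł − 67,665 zł = 120,611 zł.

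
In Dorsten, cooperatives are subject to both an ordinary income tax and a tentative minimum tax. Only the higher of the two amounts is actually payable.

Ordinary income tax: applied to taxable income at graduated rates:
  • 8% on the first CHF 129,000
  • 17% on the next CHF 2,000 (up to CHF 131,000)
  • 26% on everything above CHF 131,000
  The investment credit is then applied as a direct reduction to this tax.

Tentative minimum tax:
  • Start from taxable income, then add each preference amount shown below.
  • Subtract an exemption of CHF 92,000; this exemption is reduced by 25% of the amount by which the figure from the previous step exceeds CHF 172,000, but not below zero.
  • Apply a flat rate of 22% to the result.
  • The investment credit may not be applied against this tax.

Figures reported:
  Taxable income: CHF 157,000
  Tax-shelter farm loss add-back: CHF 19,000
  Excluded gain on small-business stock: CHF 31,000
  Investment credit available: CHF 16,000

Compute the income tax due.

CHF 27,225

Tentative minimum tax:
  Adjusted income: CHF 157,000 + CHF 19,000 + CHF 31,000 = CHF 207,000
  Exemption: CHF 92,000 − 25% × (CHF 207,000 − CHF 172,000) = CHF 92,000 − CHF 8,750 = CHF 83,250
  Base: CHF 207,000 − CHF 83,250 = CHF 123,750
  CHF 123,750 × 22% = CHF 27,225

Ordinary income tax:
  CHF 129,000 × 8% = CHF 10,320
  CHF 2,000 × 17% = CHF 340
  CHF 26,000 × 26% = CHF 6,760
  → CHF 17,420
  Less investment credit CHF 16,000 → CHF 1,420

CHF 27,225 > CHF 1,420, so the tentative minimum tax is the binding amount.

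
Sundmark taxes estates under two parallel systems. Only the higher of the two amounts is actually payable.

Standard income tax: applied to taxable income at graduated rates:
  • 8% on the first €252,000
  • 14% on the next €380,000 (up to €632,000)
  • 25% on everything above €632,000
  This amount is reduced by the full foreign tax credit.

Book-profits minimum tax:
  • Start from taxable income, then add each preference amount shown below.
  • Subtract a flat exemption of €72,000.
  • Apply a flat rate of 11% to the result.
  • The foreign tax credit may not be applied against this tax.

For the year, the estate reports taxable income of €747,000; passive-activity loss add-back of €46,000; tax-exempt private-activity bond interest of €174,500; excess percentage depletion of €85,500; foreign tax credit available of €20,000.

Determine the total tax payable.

Standard income tax:
  €252,000 × 8% = €20,160
  €380,000 × 14% = €53,200
  €115,000 × 25% = €28,750
  → €102,110
  Less foreign tax credit €20,000 → €82,110

Book-profits minimum tax:
  Adjusted income: €747,000 + €46,000 + €174,500 + €85,500 = €1,053,000
  Less exemption €72,000 → base €981,000
  €981,000 × 11% = €107,910

€107,910 > €82,110, so the book-profits minimum tax is the binding amount.

€107,910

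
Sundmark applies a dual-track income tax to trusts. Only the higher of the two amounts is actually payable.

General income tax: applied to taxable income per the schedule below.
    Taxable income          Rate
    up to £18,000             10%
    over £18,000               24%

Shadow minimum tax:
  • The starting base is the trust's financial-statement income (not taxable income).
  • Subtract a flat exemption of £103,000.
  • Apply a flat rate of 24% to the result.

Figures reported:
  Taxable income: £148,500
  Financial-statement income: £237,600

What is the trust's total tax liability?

£33,120

General income tax:
  £18,000 × 10% = £1,800
  £130,500 × 24% = £31,320
  → £33,120

Shadow minimum tax:
  Base (financial-statement income): £237,600
  Less exemption £103,000 → base £134,600
  £134,600 × 24% = £32,304

£33,120 > £32,304, so the general income tax governs.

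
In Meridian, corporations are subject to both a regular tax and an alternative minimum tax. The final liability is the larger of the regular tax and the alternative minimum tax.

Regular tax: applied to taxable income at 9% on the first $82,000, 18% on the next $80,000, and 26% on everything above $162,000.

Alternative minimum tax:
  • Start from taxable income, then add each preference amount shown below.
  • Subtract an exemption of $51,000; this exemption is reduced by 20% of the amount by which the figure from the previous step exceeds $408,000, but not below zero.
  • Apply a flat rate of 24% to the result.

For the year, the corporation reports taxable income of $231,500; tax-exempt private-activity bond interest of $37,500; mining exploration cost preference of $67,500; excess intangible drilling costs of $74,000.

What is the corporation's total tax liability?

$86,400

Alternative minimum tax:
  Adjusted income: $231,500 + $37,500 + $67,500 + $74,000 = $410,500
  Exemption: $51,000 − 20% × ($410,500 − $408,000) = $51,000 − $500 = $50,500
  Base: $410,500 − $50,500 = $360,000
  $360,000 × 24% = $86,400

Regular tax:
  $82,000 × 9% = $7,380
  $80,000 × 18% = $14,400
  $69,500 × 26% = $18,070
  → $39,850

$86,400 > $39,850, so the alternative minimum tax is the binding amount.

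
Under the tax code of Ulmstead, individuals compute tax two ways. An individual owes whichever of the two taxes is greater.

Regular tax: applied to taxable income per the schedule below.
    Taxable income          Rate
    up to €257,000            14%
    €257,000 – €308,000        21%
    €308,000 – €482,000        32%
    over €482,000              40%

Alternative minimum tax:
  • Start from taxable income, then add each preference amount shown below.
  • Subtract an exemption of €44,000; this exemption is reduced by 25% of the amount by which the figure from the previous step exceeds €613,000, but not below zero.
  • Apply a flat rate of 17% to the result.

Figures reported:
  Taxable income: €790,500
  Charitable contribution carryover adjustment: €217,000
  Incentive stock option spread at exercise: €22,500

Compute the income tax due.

Alternative minimum tax:
  Adjusted income: €790,500 + €217,000 + €22,500 = €1,030,000
  Exemption: 25% × (€1,030,000 − €613,000) = €104,250 ≥ €44,000, so the exemption is fully phased out
  Base: €1,030,000 − €0 = €1,030,000
  €1,030,000 × 17% = €175,100

Regular tax:
  €257,000 × 14% = €35,980
  €51,000 × 21% = €10,710
  €174,000 × 32% = €55,680
  €308,500 × 40% = €123,400
  → €225,770

€225,770 > €175,100, so the regular tax governs.

€225,770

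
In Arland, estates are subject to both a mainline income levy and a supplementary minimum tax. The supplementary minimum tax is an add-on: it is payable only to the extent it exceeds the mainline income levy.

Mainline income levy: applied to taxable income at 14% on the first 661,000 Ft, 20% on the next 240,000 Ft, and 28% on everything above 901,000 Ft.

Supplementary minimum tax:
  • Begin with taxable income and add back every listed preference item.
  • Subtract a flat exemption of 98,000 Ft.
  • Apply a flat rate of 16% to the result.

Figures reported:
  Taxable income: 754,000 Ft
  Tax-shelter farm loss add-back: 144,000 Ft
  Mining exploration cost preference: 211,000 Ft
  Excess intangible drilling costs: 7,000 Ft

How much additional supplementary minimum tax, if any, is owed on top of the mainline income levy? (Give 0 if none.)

51,740 Ft

Mainline income levy:
  661,000 Ft × 14% = 92,540 Ft
  93,000 Ft × 20% = 18,600 Ft
  → 111,140 Ft

Supplementary minimum tax:
  Adjusted income: 754,000 Ft + 144,000 Ft + 211,000 Ft + 7,000 Ft = 1,116,000 Ft
  Less exemption 98,000 Ft → base 1,018,000 Ft
  1,018,000 Ft × 16% = 162,880 Ft

Excess of supplementary minimum tax over mainline income levy: 162,880 Ft − 111,140 Ft = 51,740 Ft.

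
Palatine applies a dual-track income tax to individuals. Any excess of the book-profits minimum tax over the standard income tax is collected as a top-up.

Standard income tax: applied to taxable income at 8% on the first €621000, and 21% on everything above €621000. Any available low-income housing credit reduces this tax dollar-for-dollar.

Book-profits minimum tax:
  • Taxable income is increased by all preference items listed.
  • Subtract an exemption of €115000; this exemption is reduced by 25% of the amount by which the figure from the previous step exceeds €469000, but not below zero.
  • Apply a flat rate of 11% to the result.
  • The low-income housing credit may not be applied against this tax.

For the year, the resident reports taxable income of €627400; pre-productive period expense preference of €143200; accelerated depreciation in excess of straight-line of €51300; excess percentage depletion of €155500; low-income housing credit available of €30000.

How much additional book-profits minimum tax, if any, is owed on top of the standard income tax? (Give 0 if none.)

Standard income tax:
  €621000 × 8% = €49680
  €6400 × 21% = €1344
  → €51024
  Less low-income housing credit €30000 → €21024

Book-profits minimum tax:
  Adjusted income: €627400 + €143200 + €51300 + €155500 = €977400
  Exemption: 25% × (€977400 − €469000) = €127100 ≥ €115000, so the exemption is fully phased out
  Base: €977400 − €0 = €977400
  €977400 × 11% = €107514

Excess of book-profits minimum tax over standard income tax: €107514 − €21024 = €86490.

€86490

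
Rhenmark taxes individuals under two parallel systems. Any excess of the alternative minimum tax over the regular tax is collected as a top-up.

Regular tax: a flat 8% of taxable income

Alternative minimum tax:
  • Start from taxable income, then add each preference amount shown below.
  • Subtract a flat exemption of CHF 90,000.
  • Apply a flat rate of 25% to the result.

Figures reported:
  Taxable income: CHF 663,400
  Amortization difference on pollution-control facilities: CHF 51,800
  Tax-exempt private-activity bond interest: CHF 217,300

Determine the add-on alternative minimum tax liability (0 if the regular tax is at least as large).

CHF 157,553

Alternative minimum tax:
  Adjusted income: CHF 663,400 + CHF 51,800 + CHF 217,300 = CHF 932,500
  Less exemption CHF 90,000 → base CHF 842,500
  CHF 842,500 × 25% = CHF 210,625

Regular tax:
  CHF 663,400 × 8% = CHF 53,072

Excess of alternative minimum tax over regular tax: CHF 210,625 − CHF 53,072 = CHF 157,553.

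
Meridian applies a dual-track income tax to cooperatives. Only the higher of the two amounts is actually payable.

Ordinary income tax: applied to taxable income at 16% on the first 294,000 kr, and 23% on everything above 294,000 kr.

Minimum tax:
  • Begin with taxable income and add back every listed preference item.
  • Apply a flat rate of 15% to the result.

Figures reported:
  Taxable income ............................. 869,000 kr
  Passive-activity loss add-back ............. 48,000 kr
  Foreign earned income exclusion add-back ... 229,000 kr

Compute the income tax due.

Minimum tax:
  Adjusted income: 869,000 kr + 48,000 kr + 229,000 kr = 1,146,000 kr
  1,146,000 kr × 15% = 171,900 kr

Ordinary income tax:
  294,000 kr × 16% = 47,040 kr
  575,000 kr × 23% = 132,250 kr
  → 179,290 kr

179,290 kr > 171,900 kr, so the ordinary income tax governs.

179,290 kr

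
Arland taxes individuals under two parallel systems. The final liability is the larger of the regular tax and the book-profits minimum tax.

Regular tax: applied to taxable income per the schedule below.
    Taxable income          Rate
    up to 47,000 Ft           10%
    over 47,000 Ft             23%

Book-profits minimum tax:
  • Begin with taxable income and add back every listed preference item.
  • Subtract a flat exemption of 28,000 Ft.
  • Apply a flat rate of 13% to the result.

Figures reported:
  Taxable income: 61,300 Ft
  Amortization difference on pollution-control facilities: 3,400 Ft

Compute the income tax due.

Book-profits minimum tax:
  Adjusted income: 61,300 Ft + 3,400 Ft = 64,700 Ft
  Less exemption 28,000 Ft → base 36,700 Ft
  36,700 Ft × 13% = 4,771 Ft

Regular tax:
  47,000 Ft × 10% = 4,700 Ft
  14,300 Ft × 23% = 3,289 Ft
  → 7,989 Ft

7,989 Ft > 4,771 Ft, so the regular tax governs.

7,989 Ft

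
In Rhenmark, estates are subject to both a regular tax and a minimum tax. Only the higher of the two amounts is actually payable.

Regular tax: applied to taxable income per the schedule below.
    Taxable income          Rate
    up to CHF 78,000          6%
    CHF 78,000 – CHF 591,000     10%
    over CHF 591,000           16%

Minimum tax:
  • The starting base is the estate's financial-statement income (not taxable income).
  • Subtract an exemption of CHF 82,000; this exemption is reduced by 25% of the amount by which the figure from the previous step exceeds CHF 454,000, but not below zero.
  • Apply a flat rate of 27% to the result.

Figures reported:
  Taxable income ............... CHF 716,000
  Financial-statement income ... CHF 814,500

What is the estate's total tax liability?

Regular tax:
  CHF 78,000 × 6% = CHF 4,680
  CHF 513,000 × 10% = CHF 51,300
  CHF 125,000 × 16% = CHF 20,000
  → CHF 75,980

Minimum tax:
  Base (financial-statement income): CHF 814,500
  Exemption: 25% × (CHF 814,500 − CHF 454,000) = CHF 90,125 ≥ CHF 82,000, so the exemption is fully phased out
  Base: CHF 814,500 − CHF 0 = CHF 814,500
  CHF 814,500 × 27% = CHF 219,915

CHF 219,915 > CHF 75,980, so the minimum tax is the binding amount.

CHF 219,915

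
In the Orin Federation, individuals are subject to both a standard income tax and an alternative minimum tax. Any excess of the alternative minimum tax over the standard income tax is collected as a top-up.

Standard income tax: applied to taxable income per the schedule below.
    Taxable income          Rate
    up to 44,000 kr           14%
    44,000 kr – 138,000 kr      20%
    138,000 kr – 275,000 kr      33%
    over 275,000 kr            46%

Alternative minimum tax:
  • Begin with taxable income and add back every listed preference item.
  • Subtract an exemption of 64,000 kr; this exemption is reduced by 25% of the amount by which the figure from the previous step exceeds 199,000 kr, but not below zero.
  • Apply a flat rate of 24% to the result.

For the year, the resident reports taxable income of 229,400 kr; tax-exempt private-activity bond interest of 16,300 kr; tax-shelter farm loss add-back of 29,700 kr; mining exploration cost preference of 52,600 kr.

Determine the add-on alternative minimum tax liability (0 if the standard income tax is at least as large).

Standard income tax:
  44,000 kr × 14% = 6,160 kr
  94,000 kr × 20% = 18,800 kr
  91,400 kr × 33% = 30,162 kr
  → 55,122 kr

Alternative minimum tax:
  Adjusted income: 229,400 kr + 16,300 kr + 29,700 kr + 52,600 kr = 328,000 kr
  Exemption: 64,000 kr − 25% × (328,000 kr − 199,000 kr) = 64,000 kr − 32,250 kr = 31,750 kr
  Base: 328,000 kr − 31,750 kr = 296,250 kr
  296,250 kr × 24% = 71,100 kr

Excess of alternative minimum tax over standard income tax: 71,100 kr − 55,122 kr = 15,978 kr.

15,978 kr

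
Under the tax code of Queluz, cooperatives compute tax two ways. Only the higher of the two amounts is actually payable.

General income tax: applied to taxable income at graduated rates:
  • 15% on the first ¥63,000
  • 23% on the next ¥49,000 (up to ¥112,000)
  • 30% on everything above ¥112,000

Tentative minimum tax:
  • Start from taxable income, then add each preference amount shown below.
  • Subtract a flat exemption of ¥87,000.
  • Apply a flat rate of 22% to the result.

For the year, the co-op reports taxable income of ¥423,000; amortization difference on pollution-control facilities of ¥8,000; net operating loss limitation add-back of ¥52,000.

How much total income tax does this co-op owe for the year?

¥114,020

General income tax:
  ¥63,000 × 15% = ¥9,450
  ¥49,000 × 23% = ¥11,270
  ¥311,000 × 30% = ¥93,300
  → ¥114,020

Tentative minimum tax:
  Adjusted income: ¥423,000 + ¥8,000 + ¥52,000 = ¥483,000
  Less exemption ¥87,000 → base ¥396,000
  ¥396,000 × 22% = ¥87,120

¥114,020 > ¥87,120, so the general income tax governs.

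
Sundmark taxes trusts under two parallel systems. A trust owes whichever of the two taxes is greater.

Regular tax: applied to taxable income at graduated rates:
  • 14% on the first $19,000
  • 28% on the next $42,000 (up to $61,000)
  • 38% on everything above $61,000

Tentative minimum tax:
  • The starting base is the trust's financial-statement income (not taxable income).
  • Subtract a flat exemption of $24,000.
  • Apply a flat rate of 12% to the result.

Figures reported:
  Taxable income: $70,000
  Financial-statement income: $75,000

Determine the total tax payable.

Tentative minimum tax:
  Base (financial-statement income): $75,000
  Less exemption $24,000 → base $51,000
  $51,000 × 12% = $6,120

Regular tax:
  $19,000 × 14% = $2,660
  $42,000 × 28% = $11,760
  $9,000 × 38% = $3,420
  → $17,840

$17,840 > $6,120, so the regular tax governs.

$17,840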